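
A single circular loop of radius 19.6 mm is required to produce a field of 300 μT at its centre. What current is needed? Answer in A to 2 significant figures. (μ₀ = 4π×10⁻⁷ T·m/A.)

At the centre of a circular loop B = μ₀I/(2R), so I = 2RB/μ₀.
With R = 0.0196 m, I = 2 × 0.0196 × 3.00×10⁻⁴ / (4π×10⁻⁷) = 9.36 A.

I ≈ 9.4 A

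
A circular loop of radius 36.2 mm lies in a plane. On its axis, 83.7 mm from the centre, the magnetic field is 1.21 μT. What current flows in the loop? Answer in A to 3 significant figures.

I ≈ 1.11 A

On the axis of a loop, B = μ₀IR²/[2(R²+z²)^(3/2)], so I = 2B(R²+z²)^(3/2)/(μ₀R²).
R² + z² = 0.00131 + 0.007006 = 0.008316 m²; raised to 3/2 gives 7.58×10⁻⁴ m³.
I = 2 × 1.21×10⁻⁶ × 7.58×10⁻⁴ / (1.26×10⁻⁶ × 0.00131) = 1.11 A.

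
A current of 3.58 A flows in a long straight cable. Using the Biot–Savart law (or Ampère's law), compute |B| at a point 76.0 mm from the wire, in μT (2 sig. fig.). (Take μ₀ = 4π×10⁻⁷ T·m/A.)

For an infinitely long straight wire, B = μ₀I/(2πd).
B = (4π×10⁻⁷ × 3.58) / (2π × 0.076) = 9.42×10⁻⁶ T.

B ≈ 9.4 μT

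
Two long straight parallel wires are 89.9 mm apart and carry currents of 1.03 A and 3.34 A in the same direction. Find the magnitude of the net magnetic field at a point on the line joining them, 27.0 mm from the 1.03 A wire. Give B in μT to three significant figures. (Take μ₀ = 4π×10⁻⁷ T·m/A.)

Each long wire gives B = μ₀I/(2πd). Distances are d₁ = 0.027 m and d₂ = 0.0629 m.
B₁ = 7.63×10⁻⁶ T, B₂ = 1.06×10⁻⁵ T.
Between parallel currents the two contributions point in opposite directions, so they subtract. B = |B₁ − B₂| = |7.63×10⁻⁶ − 1.06×10⁻⁵| = 2.99×10⁻⁶ T.

B ≈ 2.99 μT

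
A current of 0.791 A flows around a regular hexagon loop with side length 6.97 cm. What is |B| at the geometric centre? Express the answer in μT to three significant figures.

Each side is a finite straight segment at perpendicular distance d = a/(2 tan(π/6)) = 0.06036 m from the centre, with end-angles ±π/6.
One side contributes B₁ = (μ₀I/4πd)·2 sin(π/6) = 1.31×10⁻⁶ T.
All 6 sides add in the same direction: B = 6 × 1.31×10⁻⁶ = 7.86×10⁻⁶ T.

B ≈ 7.86 μT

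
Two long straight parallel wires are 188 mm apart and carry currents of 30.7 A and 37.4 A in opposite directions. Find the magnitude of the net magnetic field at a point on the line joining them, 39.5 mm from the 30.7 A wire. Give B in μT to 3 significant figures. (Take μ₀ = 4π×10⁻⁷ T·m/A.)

B ≈ 206 μT

Each long wire gives B = μ₀I/(2πd). Distances are d₁ = 0.0395 m and d₂ = 0.1485 m.
B₁ = 1.55×10⁻⁴ T, B₂ = 5.04×10⁻⁵ T.
Between antiparallel currents both contributions point the same way, so they add. B = B₁ + B₂ = 1.55×10⁻⁴ + 5.04×10⁻⁵ = 2.06×10⁻⁴ T.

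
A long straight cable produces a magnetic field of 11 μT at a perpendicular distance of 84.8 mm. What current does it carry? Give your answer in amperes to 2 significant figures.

I ≈ 4.7 A

For a long straight wire B = μ₀I/(2πd), so I = 2πdB/μ₀.
I = 2π × 0.0848 × 1.10×10⁻⁵ / (4π×10⁻⁷) = 4.66 A.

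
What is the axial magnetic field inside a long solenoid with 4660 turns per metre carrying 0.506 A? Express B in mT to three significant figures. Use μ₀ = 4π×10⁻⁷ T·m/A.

Inside a long solenoid, B = μ₀nI with n = 4660 turns/m.
B = 4π×10⁻⁷ × 4660 × 0.506 = 2.96×10⁻³ T.

B ≈ 2.96 mT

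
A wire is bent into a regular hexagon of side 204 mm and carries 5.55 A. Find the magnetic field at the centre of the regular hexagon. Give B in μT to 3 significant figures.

B ≈ 18.8 μT

Each side is a finite straight segment at perpendicular distance d = a/(2 tan(π/6)) = 0.1767 m from the centre, with end-angles ±π/6.
One side contributes B₁ = (μ₀I/4πd)·2 sin(π/6) = 3.14×10⁻⁶ T.
All 6 sides add in the same direction: B = 6 × 3.14×10⁻⁶ = 1.88×10⁻⁵ T.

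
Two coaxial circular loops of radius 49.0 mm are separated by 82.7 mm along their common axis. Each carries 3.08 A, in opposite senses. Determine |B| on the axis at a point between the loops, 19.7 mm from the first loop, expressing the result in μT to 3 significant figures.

Each loop contributes B = μ₀IR²/[2(R²+z²)^(3/2)] on the axis, with z measured from that loop.
Loop 1 (z = 0.0197 m): B₁ = 3.15×10⁻⁵ T. Loop 2 (z = 0.063 m): B₂ = 9.14×10⁻⁶ T.
The fields oppose: B = |B₁ − B₂| = 2.24×10⁻⁵ T.

B ≈ 22.4 μT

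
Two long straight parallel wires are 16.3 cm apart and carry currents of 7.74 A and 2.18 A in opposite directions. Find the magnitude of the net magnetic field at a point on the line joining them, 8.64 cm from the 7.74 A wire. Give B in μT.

B ≈ 23.6 μT

Each long wire gives B = μ₀I/(2πd). Distances are d₁ = 0.0864 m and d₂ = 0.0766 m.
B₁ = 1.79×10⁻⁵ T, B₂ = 5.69×10⁻⁶ T.
Between antiparallel currents both contributions point the same way, so they add. B = B₁ + B₂ = 1.79×10⁻⁵ + 5.69×10⁻⁶ = 2.36×10⁻⁵ T.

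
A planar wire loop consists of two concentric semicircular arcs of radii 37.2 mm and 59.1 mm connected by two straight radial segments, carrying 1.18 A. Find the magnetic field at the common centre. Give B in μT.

The radial connectors point toward the centre, so dl × r̂ = 0 and they contribute nothing.
Each semicircle gives μ₀I/(4R): inner arc 9.97×10⁻⁶ T, outer arc 6.27×10⁻⁶ T.
The two arcs carry current in opposite angular senses, so their fields oppose: B = |9.97×10⁻⁶ − 6.27×10⁻⁶| = 3.69×10⁻⁶ T.

B ≈ 3.69 μT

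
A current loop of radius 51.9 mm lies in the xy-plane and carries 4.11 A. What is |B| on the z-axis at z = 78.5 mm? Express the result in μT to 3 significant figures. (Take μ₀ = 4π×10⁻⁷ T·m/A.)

On the axis of a circular loop, B = μ₀IR² / [2(R²+z²)^(3/2)].
R² + z² = (0.0519)² + (0.0785)² = 0.008856 m², and (R²+z²)^(3/2) = 8.33×10⁻⁴ m³.
B = (4π×10⁻⁷ × 4.11 × 0.002694) / (2 × 8.33×10⁻⁴) = 8.35×10⁻⁶ T.

B ≈ 8.35 μT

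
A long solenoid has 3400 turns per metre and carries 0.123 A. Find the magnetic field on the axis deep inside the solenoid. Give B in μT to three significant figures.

Inside a long solenoid, B = μ₀nI with n = 3400 turns/m.
B = 4π×10⁻⁷ × 3400 × 0.123 = 5.26×10⁻⁴ T.

B ≈ 526 μT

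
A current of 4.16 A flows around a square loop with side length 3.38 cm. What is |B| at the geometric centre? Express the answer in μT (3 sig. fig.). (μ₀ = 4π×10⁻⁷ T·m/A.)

Each side is a finite straight segment at perpendicular distance d = a/(2 tan(π/4)) = 0.0169 m from the centre, with end-angles ±π/4.
One side contributes B₁ = (μ₀I/4πd)·2 sin(π/4) = 3.48×10⁻⁵ T.
All 4 sides add in the same direction: B = 4 × 3.48×10⁻⁵ = 1.39×10⁻⁴ T.

B ≈ 139 μT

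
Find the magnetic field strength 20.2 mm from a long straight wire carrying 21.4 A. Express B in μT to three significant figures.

B ≈ 212 μT

For an infinitely long straight wire, B = μ₀I/(2πd).
B = (4π×10⁻⁷ × 21.4) / (2π × 0.0202) = 2.12×10⁻⁴ T.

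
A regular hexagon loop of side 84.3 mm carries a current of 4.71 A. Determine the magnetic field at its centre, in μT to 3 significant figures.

B ≈ 38.7 μT

Each side is a finite straight segment at perpendicular distance d = a/(2 tan(π/6)) = 0.07301 m from the centre, with end-angles ±π/6.
One side contributes B₁ = (μ₀I/4πd)·2 sin(π/6) = 6.45×10⁻⁶ T.
All 6 sides add in the same direction: B = 6 × 6.45×10⁻⁶ = 3.87×10⁻⁵ T.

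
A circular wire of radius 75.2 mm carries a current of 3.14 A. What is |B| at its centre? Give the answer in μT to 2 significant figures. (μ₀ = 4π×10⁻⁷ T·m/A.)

At the centre of a circular loop the Biot–Savart law gives B = μ₀I/(2R).
B = (4π×10⁻⁷ × 3.14) / (2 × 0.0752) = 2.62×10⁻⁵ T.

B ≈ 26 μT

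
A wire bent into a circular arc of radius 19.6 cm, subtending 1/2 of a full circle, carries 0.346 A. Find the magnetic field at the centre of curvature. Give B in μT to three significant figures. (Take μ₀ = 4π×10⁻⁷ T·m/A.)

B ≈ 0.555 μT

The Biot–Savart field of a circular arc at its centre is B = μ₀Iφ/(4πR), with φ = 3.142 rad.
B = (4π×10⁻⁷ × 0.346 × 3.142) / (4π × 0.196) = 5.55×10⁻⁷ T.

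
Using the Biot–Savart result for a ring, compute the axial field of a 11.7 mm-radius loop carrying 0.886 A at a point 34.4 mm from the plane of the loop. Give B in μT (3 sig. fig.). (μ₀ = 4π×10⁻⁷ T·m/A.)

On the axis of a circular loop, B = μ₀IR² / [2(R²+z²)^(3/2)].
R² + z² = (0.0117)² + (0.0344)² = 0.00132 m², and (R²+z²)^(3/2) = 4.80×10⁻⁵ m³.
B = (4π×10⁻⁷ × 0.886 × 0.0001369) / (2 × 4.80×10⁻⁵) = 1.59×10⁻⁶ T.

B ≈ 1.59 μT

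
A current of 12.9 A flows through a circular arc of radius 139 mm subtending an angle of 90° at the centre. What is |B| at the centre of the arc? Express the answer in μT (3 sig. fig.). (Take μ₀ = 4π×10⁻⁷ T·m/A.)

B ≈ 14.6 μT

The Biot–Savart field of a circular arc at its centre is B = μ₀Iφ/(4πR), with φ = 1.571 rad.
B = (4π×10⁻⁷ × 12.9 × 1.571) / (4π × 0.139) = 1.46×10⁻⁵ T.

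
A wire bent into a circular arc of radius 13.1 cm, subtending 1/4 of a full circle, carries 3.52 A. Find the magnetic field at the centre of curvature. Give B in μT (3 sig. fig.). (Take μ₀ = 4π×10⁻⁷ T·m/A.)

B ≈ 4.22 μT

The Biot–Savart field of a circular arc at its centre is B = μ₀Iφ/(4πR), with φ = 1.571 rad.
B = (4π×10⁻⁷ × 3.52 × 1.571) / (4π × 0.131) = 4.22×10⁻⁶ T.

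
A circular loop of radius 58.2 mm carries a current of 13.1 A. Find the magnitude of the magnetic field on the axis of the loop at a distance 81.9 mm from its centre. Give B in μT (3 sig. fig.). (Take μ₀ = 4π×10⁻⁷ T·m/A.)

On the axis of a circular loop, B = μ₀IR² / [2(R²+z²)^(3/2)].
R² + z² = (0.0582)² + (0.0819)² = 0.01009 m², and (R²+z²)^(3/2) = 1.01×10⁻³ m³.
B = (4π×10⁻⁷ × 13.1 × 0.003387) / (2 × 1.01×10⁻³) = 2.75×10⁻⁵ T.

B ≈ 27.5 μT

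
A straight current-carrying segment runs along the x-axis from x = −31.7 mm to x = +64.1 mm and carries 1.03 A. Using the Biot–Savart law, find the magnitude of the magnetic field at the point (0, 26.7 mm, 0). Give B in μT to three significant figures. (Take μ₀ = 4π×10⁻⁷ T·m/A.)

B ≈ 6.51 μT

For a finite straight segment, B = (μ₀I/4πd)(sinθ₁ + sinθ₂), where θ₁, θ₂ are the angles from the perpendicular to each end.
The perpendicular distance is d = 0.0267 m; the end-offsets along the wire are a = 0.0317 m and b = 0.0641 m.
sinθ₁ = 0.0317/√(0.0317²+0.0267²) = 0.7648; sinθ₂ = 0.0641/√(0.0641²+0.0267²) = 0.9231.
B = (4π×10⁻⁷ × 1.03) / (4π × 0.0267) × (0.7648 + 0.9231) = 6.51×10⁻⁶ T.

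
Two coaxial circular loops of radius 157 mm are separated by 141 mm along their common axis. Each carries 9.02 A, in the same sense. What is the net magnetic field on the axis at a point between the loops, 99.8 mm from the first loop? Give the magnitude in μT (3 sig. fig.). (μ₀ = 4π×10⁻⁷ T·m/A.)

Each loop contributes B = μ₀IR²/[2(R²+z²)^(3/2)] on the axis, with z measured from that loop.
Loop 1 (z = 0.0998 m): B₁ = 2.17×10⁻⁵ T. Loop 2 (z = 0.0412 m): B₂ = 3.27×10⁻⁵ T.
The fields add: B = B₁ + B₂ = 5.44×10⁻⁵ T.

B ≈ 54.4 μT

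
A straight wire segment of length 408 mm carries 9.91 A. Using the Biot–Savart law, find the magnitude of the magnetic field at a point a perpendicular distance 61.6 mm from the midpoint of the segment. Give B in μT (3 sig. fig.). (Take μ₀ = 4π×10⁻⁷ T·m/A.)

For a finite straight segment, B = (μ₀I/4πd)(sinθ₁ + sinθ₂), where θ₁, θ₂ are the angles from the perpendicular to each end.
The perpendicular from the point meets the wire at its midpoint, so each end is L/2 = 0.204 m away along the wire.
sinθ₁ = 0.204/√(0.204²+0.0616²) = 0.9573; sinθ₂ = 0.204/√(0.204²+0.0616²) = 0.9573.
B = (4π×10⁻⁷ × 9.91) / (4π × 0.0616) × (0.9573 + 0.9573) = 3.08×10⁻⁵ T.

B ≈ 30.8 μT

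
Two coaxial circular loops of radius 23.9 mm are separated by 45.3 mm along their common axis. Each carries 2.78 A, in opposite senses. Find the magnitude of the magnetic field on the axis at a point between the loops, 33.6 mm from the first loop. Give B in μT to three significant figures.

Each loop contributes B = μ₀IR²/[2(R²+z²)^(3/2)] on the axis, with z measured from that loop.
Loop 1 (z = 0.0336 m): B₁ = 1.42×10⁻⁵ T. Loop 2 (z = 0.0117 m): B₂ = 5.30×10⁻⁵ T.
The fields oppose: B = |B₁ − B₂| = 3.87×10⁻⁵ T.

B ≈ 38.7 μT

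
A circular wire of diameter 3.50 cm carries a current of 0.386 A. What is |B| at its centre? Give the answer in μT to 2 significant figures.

B ≈ 14 μT

At the centre of a circular loop the Biot–Savart law gives B = μ₀I/(2R) (so R = 0.0175 m).
B = (4π×10⁻⁷ × 0.386) / (2 × 0.0175) = 1.39×10⁻⁵ T.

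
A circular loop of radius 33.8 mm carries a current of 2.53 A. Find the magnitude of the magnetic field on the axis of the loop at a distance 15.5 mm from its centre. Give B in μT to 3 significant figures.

B ≈ 35.3 μT

On the axis of a circular loop, B = μ₀IR² / [2(R²+z²)^(3/2)].
R² + z² = (0.0338)² + (0.0155)² = 0.001383 m², and (R²+z²)^(3/2) = 5.14×10⁻⁵ m³.
B = (4π×10⁻⁷ × 2.53 × 0.001142) / (2 × 5.14×10⁻⁵) = 3.53×10⁻⁵ T.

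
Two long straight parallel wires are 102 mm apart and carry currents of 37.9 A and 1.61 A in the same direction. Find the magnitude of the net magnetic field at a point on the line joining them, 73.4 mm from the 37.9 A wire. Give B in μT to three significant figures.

B ≈ 92.0 μT

Each long wire gives B = μ₀I/(2πd). Distances are d₁ = 0.0734 m and d₂ = 0.0286 m.
B₁ = 1.03×10⁻⁴ T, B₂ = 1.13×10⁻⁵ T.
Between parallel currents the two contributions point in opposite directions, so they subtract. B = |B₁ − B₂| = |1.03×10⁻⁴ − 1.13×10⁻⁵| = 9.20×10⁻⁵ T.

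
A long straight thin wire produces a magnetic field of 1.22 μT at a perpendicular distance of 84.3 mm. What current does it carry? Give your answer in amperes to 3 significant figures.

I ≈ 0.514 A

For a long straight wire B = μ₀I/(2πd), so I = 2πdB/μ₀.
I = 2π × 0.0843 × 1.22×10⁻⁶ / (4π×10⁻⁷) = 0.514 A.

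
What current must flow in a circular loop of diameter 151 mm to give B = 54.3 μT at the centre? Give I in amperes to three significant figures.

At the centre of a circular loop B = μ₀I/(2R), so I = 2RB/μ₀.
With R = 0.0755 m, I = 2 × 0.0755 × 5.43×10⁻⁵ / (4π×10⁻⁷) = 6.52 A.

I ≈ 6.52 A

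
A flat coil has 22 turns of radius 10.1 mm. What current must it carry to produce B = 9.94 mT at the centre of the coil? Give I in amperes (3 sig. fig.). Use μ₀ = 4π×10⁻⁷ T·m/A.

I ≈ 7.26 A

For an N-turn coil, B = Nμ₀I/(2R) with R = 0.0101 m, so I = 2RB/(Nμ₀) = 2 × 0.0101 × 9.94×10⁻³ / (22 × 4π×10⁻⁷) = 7.26 A.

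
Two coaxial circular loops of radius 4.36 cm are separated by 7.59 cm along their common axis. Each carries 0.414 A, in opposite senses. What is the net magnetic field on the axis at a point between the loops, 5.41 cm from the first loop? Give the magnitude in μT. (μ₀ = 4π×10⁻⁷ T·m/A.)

Each loop contributes B = μ₀IR²/[2(R²+z²)^(3/2)] on the axis, with z measured from that loop.
Loop 1 (z = 0.0541 m): B₁ = 1.47×10⁻⁶ T. Loop 2 (z = 0.0218 m): B₂ = 4.27×10⁻⁶ T.
The fields oppose: B = |B₁ − B₂| = 2.79×10⁻⁶ T.

B ≈ 2.79 μT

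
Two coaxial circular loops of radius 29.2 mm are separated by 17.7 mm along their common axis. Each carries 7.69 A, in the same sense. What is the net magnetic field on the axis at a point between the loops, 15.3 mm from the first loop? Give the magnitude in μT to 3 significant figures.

Each loop contributes B = μ₀IR²/[2(R²+z²)^(3/2)] on the axis, with z measured from that loop.
Loop 1 (z = 0.0153 m): B₁ = 1.15×10⁻⁴ T. Loop 2 (z = 0.0024 m): B₂ = 1.64×10⁻⁴ T.
The fields add: B = B₁ + B₂ = 2.79×10⁻⁴ T.

B ≈ 279 μT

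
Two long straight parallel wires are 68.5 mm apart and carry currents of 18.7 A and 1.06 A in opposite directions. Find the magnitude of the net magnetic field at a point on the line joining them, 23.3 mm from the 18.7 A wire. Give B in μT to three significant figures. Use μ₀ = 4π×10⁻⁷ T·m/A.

B ≈ 165 μT

Each long wire gives B = μ₀I/(2πd). Distances are d₁ = 0.0233 m and d₂ = 0.0452 m.
B₁ = 1.61×10⁻⁴ T, B₂ = 4.69×10⁻⁶ T.
Between antiparallel currents both contributions point the same way, so they add. B = B₁ + B₂ = 1.61×10⁻⁴ + 4.69×10⁻⁶ = 1.65×10⁻⁴ T.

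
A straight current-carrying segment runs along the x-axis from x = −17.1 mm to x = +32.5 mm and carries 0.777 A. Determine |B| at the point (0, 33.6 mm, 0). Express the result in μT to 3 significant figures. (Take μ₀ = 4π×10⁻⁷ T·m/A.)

B ≈ 2.66 μT

For a finite straight segment, B = (μ₀I/4πd)(sinθ₁ + sinθ₂), where θ₁, θ₂ are the angles from the perpendicular to each end.
The perpendicular distance is d = 0.0336 m; the end-offsets along the wire are a = 0.0171 m and b = 0.0325 m.
sinθ₁ = 0.0171/√(0.0171²+0.0336²) = 0.4536; sinθ₂ = 0.0325/√(0.0325²+0.0336²) = 0.6952.
B = (4π×10⁻⁷ × 0.777) / (4π × 0.0336) × (0.4536 + 0.6952) = 2.66×10⁻⁶ T.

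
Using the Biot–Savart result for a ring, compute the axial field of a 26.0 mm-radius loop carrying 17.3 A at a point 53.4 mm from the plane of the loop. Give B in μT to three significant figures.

B ≈ 35.1 μT

On the axis of a circular loop, B = μ₀IR² / [2(R²+z²)^(3/2)].
R² + z² = (0.026)² + (0.0534)² = 0.003528 m², and (R²+z²)^(3/2) = 2.10×10⁻⁴ m³.
B = (4π×10⁻⁷ × 17.3 × 0.000676) / (2 × 2.10×10⁻⁴) = 3.51×10⁻⁵ T.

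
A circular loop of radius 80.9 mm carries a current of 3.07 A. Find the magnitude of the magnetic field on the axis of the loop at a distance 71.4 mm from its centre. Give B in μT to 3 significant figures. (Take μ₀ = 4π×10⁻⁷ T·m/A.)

On the axis of a circular loop, B = μ₀IR² / [2(R²+z²)^(3/2)].
R² + z² = (0.0809)² + (0.0714)² = 0.01164 m², and (R²+z²)^(3/2) = 1.26×10⁻³ m³.
B = (4π×10⁻⁷ × 3.07 × 0.006545) / (2 × 1.26×10⁻³) = 1.00×10⁻⁵ T.

B ≈ 10.0 μT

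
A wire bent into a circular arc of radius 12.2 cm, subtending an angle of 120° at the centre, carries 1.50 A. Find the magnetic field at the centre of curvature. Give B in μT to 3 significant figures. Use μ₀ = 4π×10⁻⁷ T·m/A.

The Biot–Savart field of a circular arc at its centre is B = μ₀Iφ/(4πR), with φ = 2.094 rad.
B = (4π×10⁻⁷ × 1.50 × 2.094) / (4π × 0.122) = 2.58×10⁻⁶ T.

B ≈ 2.58 μT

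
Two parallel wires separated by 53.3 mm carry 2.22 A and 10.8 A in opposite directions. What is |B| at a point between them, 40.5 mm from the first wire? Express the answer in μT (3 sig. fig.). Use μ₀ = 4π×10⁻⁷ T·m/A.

Each long wire gives B = μ₀I/(2πd). Distances are d₁ = 0.0405 m and d₂ = 0.0128 m.
B₁ = 1.10×10⁻⁵ T, B₂ = 1.69×10⁻⁴ T.
Between antiparallel currents both contributions point the same way, so they add. B = B₁ + B₂ = 1.10×10⁻⁵ + 1.69×10⁻⁴ = 1.80×10⁻⁴ T.

B ≈ 180 μT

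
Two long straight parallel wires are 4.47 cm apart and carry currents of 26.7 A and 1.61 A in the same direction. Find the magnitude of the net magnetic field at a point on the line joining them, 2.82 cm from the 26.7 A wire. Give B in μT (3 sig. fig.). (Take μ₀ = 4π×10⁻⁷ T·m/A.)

B ≈ 170 μT

Each long wire gives B = μ₀I/(2πd). Distances are d₁ = 0.0282 m and d₂ = 0.0165 m.
B₁ = 1.89×10⁻⁴ T, B₂ = 1.95×10⁻⁵ T.
Between parallel currents the two contributions point in opposite directions, so they subtract. B = |B₁ − B₂| = |1.89×10⁻⁴ − 1.95×10⁻⁵| = 1.70×10⁻⁴ T.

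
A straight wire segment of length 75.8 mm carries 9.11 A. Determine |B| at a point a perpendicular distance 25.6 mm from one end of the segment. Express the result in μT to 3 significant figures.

B ≈ 33.7 μT

For a finite straight segment, B = (μ₀I/4πd)(sinθ₁ + sinθ₂), where θ₁, θ₂ are the angles from the perpendicular to each end.
The perpendicular foot is at one end, so the two end-offsets along the wire are 0 and L = 0.0758 m.
sinθ₁ = 0/√(0²+0.0256²) = 0.0000; sinθ₂ = 0.0758/√(0.0758²+0.0256²) = 0.9474.
B = (4π×10⁻⁷ × 9.11) / (4π × 0.0256) × (0.0000 + 0.9474) = 3.37×10⁻⁵ T.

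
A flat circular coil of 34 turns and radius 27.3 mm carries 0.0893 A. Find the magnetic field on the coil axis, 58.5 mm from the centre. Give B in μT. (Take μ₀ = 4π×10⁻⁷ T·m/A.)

For an N-turn flat coil, B = Nμ₀IR²/[2(R²+z²)^(3/2)] with R = 0.0273 m, z = 0.0585 m.
B = 34 × 1.55×10⁻⁷ T = 5.28×10⁻⁶ T.

B ≈ 5.28 μT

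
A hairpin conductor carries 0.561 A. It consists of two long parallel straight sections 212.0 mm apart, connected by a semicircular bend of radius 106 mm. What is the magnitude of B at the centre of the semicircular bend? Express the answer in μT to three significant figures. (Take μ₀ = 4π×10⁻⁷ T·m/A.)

B ≈ 2.72 μT

The semicircular arc contributes B_arc = μ₀I·π/(4πR) = μ₀I/(4R) = 1.66×10⁻⁶ T.
Each semi-infinite lead is at perpendicular distance R = 0.106 m from the centre, with the perpendicular foot at its near end, so it contributes μ₀I/(4πR); both point the same way, together 1.06×10⁻⁶ T.
Arc and leads all point the same direction: B = 1.66×10⁻⁶ + 1.06×10⁻⁶ = 2.72×10⁻⁶ T.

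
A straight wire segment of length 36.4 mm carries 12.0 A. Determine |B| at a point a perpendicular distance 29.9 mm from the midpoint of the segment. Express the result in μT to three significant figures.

B ≈ 41.7 μT

For a finite straight segment, B = (μ₀I/4πd)(sinθ₁ + sinθ₂), where θ₁, θ₂ are the angles from the perpendicular to each end.
The perpendicular from the point meets the wire at its midpoint, so each end is L/2 = 0.0182 m away along the wire.
sinθ₁ = 0.0182/√(0.0182²+0.0299²) = 0.5199; sinθ₂ = 0.0182/√(0.0182²+0.0299²) = 0.5199.
B = (4π×10⁻⁷ × 12.0) / (4π × 0.0299) × (0.5199 + 0.5199) = 4.17×10⁻⁵ T.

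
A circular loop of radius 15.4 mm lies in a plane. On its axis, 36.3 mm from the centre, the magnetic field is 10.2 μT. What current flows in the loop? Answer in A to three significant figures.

I ≈ 4.20 A

On the axis of a loop, B = μ₀IR²/[2(R²+z²)^(3/2)], so I = 2B(R²+z²)^(3/2)/(μ₀R²).
R² + z² = 0.0002372 + 0.001318 = 0.001555 m²; raised to 3/2 gives 6.13×10⁻⁵ m³.
I = 2 × 1.02×10⁻⁵ × 6.13×10⁻⁵ / (1.26×10⁻⁶ × 0.0002372) = 4.20 A.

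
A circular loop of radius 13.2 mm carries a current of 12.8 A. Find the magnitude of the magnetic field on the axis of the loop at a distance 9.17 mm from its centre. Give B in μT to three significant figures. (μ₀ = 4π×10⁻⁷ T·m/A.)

On the axis of a circular loop, B = μ₀IR² / [2(R²+z²)^(3/2)].
R² + z² = (0.0132)² + (0.00917)² = 0.0002583 m², and (R²+z²)^(3/2) = 4.15×10⁻⁶ m³.
B = (4π×10⁻⁷ × 12.8 × 0.0001742) / (2 × 4.15×10⁻⁶) = 3.38×10⁻⁴ T.

B ≈ 338 μT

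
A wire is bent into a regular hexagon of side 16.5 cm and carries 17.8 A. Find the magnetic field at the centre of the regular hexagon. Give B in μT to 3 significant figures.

B ≈ 74.7 μT

Each side is a finite straight segment at perpendicular distance d = a/(2 tan(π/6)) = 0.1429 m from the centre, with end-angles ±π/6.
One side contributes B₁ = (μ₀I/4πd)·2 sin(π/6) = 1.25×10⁻⁵ T.
All 6 sides add in the same direction: B = 6 × 1.25×10⁻⁵ = 7.47×10⁻⁵ T.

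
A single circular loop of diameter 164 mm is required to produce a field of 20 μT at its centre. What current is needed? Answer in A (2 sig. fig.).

At the centre of a circular loop B = μ₀I/(2R), so I = 2RB/μ₀.
With R = 0.082 m, I = 2 × 0.082 × 2.00×10⁻⁵ / (4π×10⁻⁷) = 2.61 A.

I ≈ 2.6 A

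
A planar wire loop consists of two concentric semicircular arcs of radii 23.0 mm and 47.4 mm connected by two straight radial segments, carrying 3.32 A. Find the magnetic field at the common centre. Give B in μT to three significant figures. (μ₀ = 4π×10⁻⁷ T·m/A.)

B ≈ 23.3 μT

The radial connectors point toward the centre, so dl × r̂ = 0 and they contribute nothing.
Each semicircle gives μ₀I/(4R): inner arc 4.53×10⁻⁵ T, outer arc 2.20×10⁻⁵ T.
The two arcs carry current in opposite angular senses, so their fields oppose: B = |4.53×10⁻⁵ − 2.20×10⁻⁵| = 2.33×10⁻⁵ T.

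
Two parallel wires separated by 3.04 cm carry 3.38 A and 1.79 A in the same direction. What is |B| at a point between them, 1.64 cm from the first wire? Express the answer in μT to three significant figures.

B ≈ 15.6 μT

Each long wire gives B = μ₀I/(2πd). Distances are d₁ = 0.0164 m and d₂ = 0.014 m.
B₁ = 4.12×10⁻⁵ T, B₂ = 2.56×10⁻⁵ T.
Between parallel currents the two contributions point in opposite directions, so they subtract. B = |B₁ − B₂| = |4.12×10⁻⁵ − 2.56×10⁻⁵| = 1.56×10⁻⁵ T.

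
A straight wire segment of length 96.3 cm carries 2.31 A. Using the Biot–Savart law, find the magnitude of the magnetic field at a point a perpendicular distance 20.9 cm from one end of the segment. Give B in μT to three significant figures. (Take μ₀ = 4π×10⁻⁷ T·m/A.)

B ≈ 1.08 μT

For a finite straight segment, B = (μ₀I/4πd)(sinθ₁ + sinθ₂), where θ₁, θ₂ are the angles from the perpendicular to each end.
The perpendicular foot is at one end, so the two end-offsets along the wire are 0 and L = 0.963 m.
sinθ₁ = 0/√(0²+0.209²) = 0.0000; sinθ₂ = 0.963/√(0.963²+0.209²) = 0.9772.
B = (4π×10⁻⁷ × 2.31) / (4π × 0.209) × (0.0000 + 0.9772) = 1.08×10⁻⁶ T.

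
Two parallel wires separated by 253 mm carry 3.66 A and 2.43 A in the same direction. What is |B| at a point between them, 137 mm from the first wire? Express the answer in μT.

Each long wire gives B = μ₀I/(2πd). Distances are d₁ = 0.137 m and d₂ = 0.116 m.
B₁ = 5.34×10⁻⁶ T, B₂ = 4.19×10⁻⁶ T.
Between parallel currents the two contributions point in opposite directions, so they subtract. B = |B₁ − B₂| = |5.34×10⁻⁶ − 4.19×10⁻⁶| = 1.15×10⁻⁶ T.

B ≈ 1.15 μT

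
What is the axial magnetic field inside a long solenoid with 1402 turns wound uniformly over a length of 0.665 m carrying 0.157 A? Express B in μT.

B ≈ 416 μT

Inside a long solenoid, B = μ₀nI with n = 2108 turns/m.
B = 4π×10⁻⁷ × 2108 × 0.157 = 4.16×10⁻⁴ T.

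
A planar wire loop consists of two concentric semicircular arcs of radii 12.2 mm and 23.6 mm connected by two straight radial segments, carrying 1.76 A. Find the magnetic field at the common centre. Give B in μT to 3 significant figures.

The radial connectors point toward the centre, so dl × r̂ = 0 and they contribute nothing.
Each semicircle gives μ₀I/(4R): inner arc 4.53×10⁻⁵ T, outer arc 2.34×10⁻⁵ T.
The two arcs carry current in opposite angular senses, so their fields oppose: B = |4.53×10⁻⁵ − 2.34×10⁻⁵| = 2.19×10⁻⁵ T.

B ≈ 21.9 μT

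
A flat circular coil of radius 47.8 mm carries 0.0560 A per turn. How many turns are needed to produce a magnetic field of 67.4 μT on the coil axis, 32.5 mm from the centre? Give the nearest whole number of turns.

N = 162

For an N-turn coil, B = Nμ₀IR²/[2(R²+z²)^(3/2)]. A single turn gives B₁ = 4.16×10⁻⁷ T with R = 0.0478 m, z = 0.0325 m.
N = B/B₁ = 6.74×10⁻⁵ / 4.16×10⁻⁷ = 161.91.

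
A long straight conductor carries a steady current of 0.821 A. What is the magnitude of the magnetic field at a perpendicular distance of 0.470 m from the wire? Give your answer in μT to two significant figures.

For an infinitely long straight wire, B = μ₀I/(2πd).
B = (4π×10⁻⁷ × 0.821) / (2π × 0.47) = 3.49×10⁻⁷ T.

B ≈ 0.35 μT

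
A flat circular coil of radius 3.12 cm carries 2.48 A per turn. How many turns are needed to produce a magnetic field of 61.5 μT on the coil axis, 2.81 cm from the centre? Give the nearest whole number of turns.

N = 3

For an N-turn coil, B = Nμ₀IR²/[2(R²+z²)^(3/2)]. A single turn gives B₁ = 2.05×10⁻⁵ T with R = 0.0312 m, z = 0.0281 m.
N = B/B₁ = 6.15×10⁻⁵ / 2.05×10⁻⁵ = 3.00.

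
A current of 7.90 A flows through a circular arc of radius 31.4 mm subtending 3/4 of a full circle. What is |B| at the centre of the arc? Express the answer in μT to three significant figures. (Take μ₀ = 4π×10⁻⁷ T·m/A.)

The Biot–Savart field of a circular arc at its centre is B = μ₀Iφ/(4πR), with φ = 4.712 rad.
B = (4π×10⁻⁷ × 7.90 × 4.712) / (4π × 0.0314) = 1.19×10⁻⁴ T.

B ≈ 119 μT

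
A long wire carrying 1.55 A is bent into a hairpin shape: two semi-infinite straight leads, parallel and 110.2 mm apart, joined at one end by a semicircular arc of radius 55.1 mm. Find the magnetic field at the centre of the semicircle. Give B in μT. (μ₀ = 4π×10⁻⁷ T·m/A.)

The semicircular arc contributes B_arc = μ₀I·π/(4πR) = μ₀I/(4R) = 8.84×10⁻⁶ T.
Each semi-infinite lead is at perpendicular distance R = 0.0551 m from the centre, with the perpendicular foot at its near end, so it contributes μ₀I/(4πR); both point the same way, together 5.63×10⁻⁶ T.
Arc and leads all point the same direction: B = 8.84×10⁻⁶ + 5.63×10⁻⁶ = 1.45×10⁻⁵ T.

B ≈ 14.5 μT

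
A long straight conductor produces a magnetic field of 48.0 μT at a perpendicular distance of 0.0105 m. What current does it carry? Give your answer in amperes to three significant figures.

I ≈ 2.52 A

For a long straight wire B = μ₀I/(2πd), so I = 2πdB/μ₀.
I = 2π × 0.0105 × 4.80×10⁻⁵ / (4π×10⁻⁷) = 2.52 A.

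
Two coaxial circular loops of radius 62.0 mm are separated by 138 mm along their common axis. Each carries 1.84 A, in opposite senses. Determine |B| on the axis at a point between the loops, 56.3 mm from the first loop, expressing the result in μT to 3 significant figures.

Each loop contributes B = μ₀IR²/[2(R²+z²)^(3/2)] on the axis, with z measured from that loop.
Loop 1 (z = 0.0563 m): B₁ = 7.57×10⁻⁶ T. Loop 2 (z = 0.0817 m): B₂ = 4.12×10⁻⁶ T.
The fields oppose: B = |B₁ − B₂| = 3.45×10⁻⁶ T.

B ≈ 3.45 μT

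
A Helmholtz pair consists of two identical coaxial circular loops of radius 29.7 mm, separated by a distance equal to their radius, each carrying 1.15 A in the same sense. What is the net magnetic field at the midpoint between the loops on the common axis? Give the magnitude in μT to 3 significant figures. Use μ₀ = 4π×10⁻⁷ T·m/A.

Each loop contributes B = μ₀IR²/[2(R²+z²)^(3/2)] on the axis, with z measured from that loop.
Loop 1 (z = 0.01485 m): B₁ = 1.74×10⁻⁵ T. Loop 2 (z = 0.01485 m): B₂ = 1.74×10⁻⁵ T.
The fields add: B = B₁ + B₂ = 3.48×10⁻⁵ T.

B ≈ 34.8 μT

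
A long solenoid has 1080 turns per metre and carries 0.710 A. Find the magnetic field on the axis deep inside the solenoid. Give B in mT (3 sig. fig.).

B ≈ 0.964 mT

Inside a long solenoid, B = μ₀nI with n = 1080 turns/m.
B = 4π×10⁻⁷ × 1080 × 0.710 = 9.64×10⁻⁴ T.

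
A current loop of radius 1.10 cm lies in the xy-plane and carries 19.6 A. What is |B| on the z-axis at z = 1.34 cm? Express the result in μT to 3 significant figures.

B ≈ 286 μT

On the axis of a circular loop, B = μ₀IR² / [2(R²+z²)^(3/2)].
R² + z² = (0.011)² + (0.0134)² = 0.0003006 m², and (R²+z²)^(3/2) = 5.21×10⁻⁶ m³.
B = (4π×10⁻⁷ × 19.6 × 0.000121) / (2 × 5.21×10⁻⁶) = 2.86×10⁻⁴ T.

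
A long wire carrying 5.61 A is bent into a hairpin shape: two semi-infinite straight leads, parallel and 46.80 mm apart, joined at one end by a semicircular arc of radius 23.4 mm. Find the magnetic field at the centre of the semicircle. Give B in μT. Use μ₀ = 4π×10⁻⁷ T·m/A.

The semicircular arc contributes B_arc = μ₀I·π/(4πR) = μ₀I/(4R) = 7.53×10⁻⁵ T.
Each semi-infinite lead is at perpendicular distance R = 0.0234 m from the centre, with the perpendicular foot at its near end, so it contributes μ₀I/(4πR); both point the same way, together 4.79×10⁻⁵ T.
Arc and leads all point the same direction: B = 7.53×10⁻⁵ + 4.79×10⁻⁵ = 1.23×10⁻⁴ T.

B ≈ 123 μT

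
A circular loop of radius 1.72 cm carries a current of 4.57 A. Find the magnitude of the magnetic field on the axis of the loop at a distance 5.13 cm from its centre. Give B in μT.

On the axis of a circular loop, B = μ₀IR² / [2(R²+z²)^(3/2)].
R² + z² = (0.0172)² + (0.0513)² = 0.002928 m², and (R²+z²)^(3/2) = 1.58×10⁻⁴ m³.
B = (4π×10⁻⁷ × 4.57 × 0.0002958) / (2 × 1.58×10⁻⁴) = 5.36×10⁻⁶ T.

B ≈ 5.36 μT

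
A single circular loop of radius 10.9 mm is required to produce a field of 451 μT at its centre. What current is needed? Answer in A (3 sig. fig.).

At the centre of a circular loop B = μ₀I/(2R), so I = 2RB/μ₀.
With R = 0.0109 m, I = 2 × 0.0109 × 4.51×10⁻⁴ / (4π×10⁻⁷) = 7.82 A.

I ≈ 7.82 A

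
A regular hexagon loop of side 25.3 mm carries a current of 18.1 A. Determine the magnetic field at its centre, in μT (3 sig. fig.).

Each side is a finite straight segment at perpendicular distance d = a/(2 tan(π/6)) = 0.02191 m from the centre, with end-angles ±π/6.
One side contributes B₁ = (μ₀I/4πd)·2 sin(π/6) = 8.26×10⁻⁵ T.
All 6 sides add in the same direction: B = 6 × 8.26×10⁻⁵ = 4.96×10⁻⁴ T.

B ≈ 496 μT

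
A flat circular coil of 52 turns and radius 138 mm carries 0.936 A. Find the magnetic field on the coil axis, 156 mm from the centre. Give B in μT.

For an N-turn flat coil, B = Nμ₀IR²/[2(R²+z²)^(3/2)] with R = 0.138 m, z = 0.156 m.
B = 52 × 1.24×10⁻⁶ T = 6.45×10⁻⁵ T.

B ≈ 64.5 μT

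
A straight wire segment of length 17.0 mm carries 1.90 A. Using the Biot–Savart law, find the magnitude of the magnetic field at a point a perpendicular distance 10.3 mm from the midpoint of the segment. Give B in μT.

B ≈ 23.5 μT

For a finite straight segment, B = (μ₀I/4πd)(sinθ₁ + sinθ₂), where θ₁, θ₂ are the angles from the perpendicular to each end.
The perpendicular from the point meets the wire at its midpoint, so each end is L/2 = 0.0085 m away along the wire.
sinθ₁ = 0.0085/√(0.0085²+0.0103²) = 0.6365; sinθ₂ = 0.0085/√(0.0085²+0.0103²) = 0.6365.
B = (4π×10⁻⁷ × 1.90) / (4π × 0.0103) × (0.6365 + 0.6365) = 2.35×10⁻⁵ T.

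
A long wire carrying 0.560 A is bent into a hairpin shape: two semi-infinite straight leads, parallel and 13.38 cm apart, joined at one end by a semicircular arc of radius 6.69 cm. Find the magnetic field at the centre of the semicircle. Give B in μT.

The semicircular arc contributes B_arc = μ₀I·π/(4πR) = μ₀I/(4R) = 2.63×10⁻⁶ T.
Each semi-infinite lead is at perpendicular distance R = 0.0669 m from the centre, with the perpendicular foot at its near end, so it contributes μ₀I/(4πR); both point the same way, together 1.67×10⁻⁶ T.
Arc and leads all point the same direction: B = 2.63×10⁻⁶ + 1.67×10⁻⁶ = 4.30×10⁻⁶ T.

B ≈ 4.30 μT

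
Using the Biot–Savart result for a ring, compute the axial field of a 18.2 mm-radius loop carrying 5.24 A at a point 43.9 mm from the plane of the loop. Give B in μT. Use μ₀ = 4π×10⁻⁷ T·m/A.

B ≈ 10.2 μT

On the axis of a circular loop, B = μ₀IR² / [2(R²+z²)^(3/2)].
R² + z² = (0.0182)² + (0.0439)² = 0.002258 m², and (R²+z²)^(3/2) = 1.07×10⁻⁴ m³.
B = (4π×10⁻⁷ × 5.24 × 0.0003312) / (2 × 1.07×10⁻⁴) = 1.02×10⁻⁵ T.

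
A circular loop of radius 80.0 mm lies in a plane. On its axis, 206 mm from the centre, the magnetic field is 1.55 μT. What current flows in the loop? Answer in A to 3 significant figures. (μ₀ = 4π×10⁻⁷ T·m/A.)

I ≈ 4.16 A

On the axis of a loop, B = μ₀IR²/[2(R²+z²)^(3/2)], so I = 2B(R²+z²)^(3/2)/(μ₀R²).
R² + z² = 0.0064 + 0.04244 = 0.04884 m²; raised to 3/2 gives 1.08×10⁻² m³.
I = 2 × 1.55×10⁻⁶ × 1.08×10⁻² / (1.26×10⁻⁶ × 0.0064) = 4.16 A.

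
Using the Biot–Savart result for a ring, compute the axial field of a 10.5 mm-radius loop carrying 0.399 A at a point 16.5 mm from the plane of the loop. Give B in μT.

On the axis of a circular loop, B = μ₀IR² / [2(R²+z²)^(3/2)].
R² + z² = (0.0105)² + (0.0165)² = 0.0003825 m², and (R²+z²)^(3/2) = 7.48×10⁻⁶ m³.
B = (4π×10⁻⁷ × 0.399 × 0.0001103) / (2 × 7.48×10⁻⁶) = 3.69×10⁻⁶ T.

B ≈ 3.69 μT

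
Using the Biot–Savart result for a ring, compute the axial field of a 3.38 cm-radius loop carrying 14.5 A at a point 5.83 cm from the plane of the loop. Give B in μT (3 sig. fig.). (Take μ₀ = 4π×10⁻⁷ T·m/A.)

On the axis of a circular loop, B = μ₀IR² / [2(R²+z²)^(3/2)].
R² + z² = (0.0338)² + (0.0583)² = 0.004541 m², and (R²+z²)^(3/2) = 3.06×10⁻⁴ m³.
B = (4π×10⁻⁷ × 14.5 × 0.001142) / (2 × 3.06×10⁻⁴) = 3.40×10⁻⁵ T.

B ≈ 34.0 μT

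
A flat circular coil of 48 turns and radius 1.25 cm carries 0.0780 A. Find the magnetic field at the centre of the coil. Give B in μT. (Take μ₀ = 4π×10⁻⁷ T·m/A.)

B ≈ 188 μT

For an N-turn flat coil, B = Nμ₀I/(2R) with R = 0.0125 m.
B = 48 × 3.92×10⁻⁶ T = 1.88×10⁻⁴ T.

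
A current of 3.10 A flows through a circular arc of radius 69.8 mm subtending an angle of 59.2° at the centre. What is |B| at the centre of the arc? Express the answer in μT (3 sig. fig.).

B ≈ 4.59 μT

The Biot–Savart field of a circular arc at its centre is B = μ₀Iφ/(4πR), with φ = 1.033 rad.
B = (4π×10⁻⁷ × 3.10 × 1.033) / (4π × 0.0698) = 4.59×10⁻⁶ T.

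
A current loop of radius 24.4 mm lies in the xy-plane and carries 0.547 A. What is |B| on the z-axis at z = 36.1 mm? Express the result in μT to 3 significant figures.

B ≈ 2.47 μT

On the axis of a circular loop, B = μ₀IR² / [2(R²+z²)^(3/2)].
R² + z² = (0.0244)² + (0.0361)² = 0.001899 m², and (R²+z²)^(3/2) = 8.27×10⁻⁵ m³.
B = (4π×10⁻⁷ × 0.547 × 0.0005954) / (2 × 8.27×10⁻⁵) = 2.47×10⁻⁶ T.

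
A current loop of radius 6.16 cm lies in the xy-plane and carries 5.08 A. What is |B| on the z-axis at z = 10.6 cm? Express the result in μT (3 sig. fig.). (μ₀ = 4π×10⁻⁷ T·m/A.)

On the axis of a circular loop, B = μ₀IR² / [2(R²+z²)^(3/2)].
R² + z² = (0.0616)² + (0.106)² = 0.01503 m², and (R²+z²)^(3/2) = 1.84×10⁻³ m³.
B = (4π×10⁻⁷ × 5.08 × 0.003795) / (2 × 1.84×10⁻³) = 6.57×10⁻⁶ T.

B ≈ 6.57 μT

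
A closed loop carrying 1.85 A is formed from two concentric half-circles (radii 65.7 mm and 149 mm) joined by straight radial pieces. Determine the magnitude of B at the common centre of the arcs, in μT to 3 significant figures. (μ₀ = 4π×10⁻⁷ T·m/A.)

The radial connectors point toward the centre, so dl × r̂ = 0 and they contribute nothing.
Each semicircle gives μ₀I/(4R): inner arc 8.85×10⁻⁶ T, outer arc 3.90×10⁻⁶ T.
The two arcs carry current in opposite angular senses, so their fields oppose: B = |8.85×10⁻⁶ − 3.90×10⁻⁶| = 4.95×10⁻⁶ T.

B ≈ 4.95 μT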